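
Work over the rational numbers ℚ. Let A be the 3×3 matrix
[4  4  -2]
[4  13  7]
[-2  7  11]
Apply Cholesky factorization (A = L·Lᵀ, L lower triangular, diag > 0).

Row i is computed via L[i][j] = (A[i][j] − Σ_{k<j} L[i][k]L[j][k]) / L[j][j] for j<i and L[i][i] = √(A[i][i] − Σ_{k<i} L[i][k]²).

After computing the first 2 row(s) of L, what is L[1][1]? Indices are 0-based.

Step 1: L[0][0] = √(4) = 2.
  L[1][0] = (4) / L[0][0] = 2.
Step 2: L[1][1] = √(9) = 3.

L[1][1] = 3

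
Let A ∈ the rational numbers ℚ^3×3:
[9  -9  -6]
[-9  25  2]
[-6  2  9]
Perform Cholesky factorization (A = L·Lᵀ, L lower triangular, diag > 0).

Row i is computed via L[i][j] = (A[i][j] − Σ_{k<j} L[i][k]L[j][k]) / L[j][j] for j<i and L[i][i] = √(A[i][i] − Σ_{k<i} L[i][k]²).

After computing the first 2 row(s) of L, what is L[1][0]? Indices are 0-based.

L[1][0] = -3

Step 1: L[0][0] = √(9) = 3.
  L[1][0] = (-9) / L[0][0] = -3.
Step 2: L[1][1] = √(16) = 4.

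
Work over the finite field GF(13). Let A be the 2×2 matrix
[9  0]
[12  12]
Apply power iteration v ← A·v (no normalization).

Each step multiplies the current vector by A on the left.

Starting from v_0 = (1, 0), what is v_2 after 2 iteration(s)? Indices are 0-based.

v_0 = (1, 0).
v_1 = A·v_0 = (9, 12).
v_2 = A·v_1 = (3, 5).

v_2 = (3, 5)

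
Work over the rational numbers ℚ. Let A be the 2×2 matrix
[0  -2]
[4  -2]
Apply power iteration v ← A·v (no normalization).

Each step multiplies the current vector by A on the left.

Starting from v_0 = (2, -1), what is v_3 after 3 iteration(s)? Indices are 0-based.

v_0 = (2, -1).
v_1 = A·v_0 = (2, 10).
v_2 = A·v_1 = (-20, -12).
v_3 = A·v_2 = (24, -56).

v_3 = (24, -56)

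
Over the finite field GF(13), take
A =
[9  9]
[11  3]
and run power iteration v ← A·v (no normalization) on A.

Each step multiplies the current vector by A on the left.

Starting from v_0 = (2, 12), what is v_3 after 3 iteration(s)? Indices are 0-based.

v_3 = (6, 3)

v_0 = (2, 12).
v_1 = A·v_0 = (9, 6).
v_2 = A·v_1 = (5, 0).
v_3 = A·v_2 = (6, 3).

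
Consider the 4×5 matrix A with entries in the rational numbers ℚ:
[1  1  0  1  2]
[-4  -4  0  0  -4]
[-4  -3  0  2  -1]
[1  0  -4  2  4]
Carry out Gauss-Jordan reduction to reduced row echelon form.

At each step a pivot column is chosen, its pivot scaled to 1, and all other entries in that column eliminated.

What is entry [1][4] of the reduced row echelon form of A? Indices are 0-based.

M[1][4] = 1

pivot(0,0)=1: scale R0 → (1, 1, 0, 1, 2)
  clear (1,0): R1 −= (-4)R0 → (0, 0, 0, 4, 4)
  clear (2,0): R2 −= (-4)R0 → (0, 1, 0, 6, 7)
  clear (3,0): R3 −= (1)R0 → (0, -1, -4, 1, 2)
pivot(1,1): swap R1↔R2
pivot(1,1)=1: scale R1 → (0, 1, 0, 6, 7)
  clear (0,1): R0 −= (1)R1 → (1, 0, 0, -5, -5)
  clear (3,1): R3 −= (-1)R1 → (0, 0, -4, 7, 9)
pivot(2,2): swap R2↔R3
pivot(2,2)=-4: scale R2 → (0, 0, 1, -7/4, -9/4)
pivot(3,3)=4: scale R3 → (0, 0, 0, 1, 1)
  clear (0,3): R0 −= (-5)R3 → (1, 0, 0, 0, 0)
  clear (1,3): R1 −= (6)R3 → (0, 1, 0, 0, 1)
  clear (2,3): R2 −= (-7/4)R3 → (0, 0, 1, 0, -1/2)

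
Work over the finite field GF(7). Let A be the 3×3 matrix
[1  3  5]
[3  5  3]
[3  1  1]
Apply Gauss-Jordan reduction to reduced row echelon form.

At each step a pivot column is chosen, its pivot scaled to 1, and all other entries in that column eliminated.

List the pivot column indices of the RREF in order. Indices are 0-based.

[1] R0 /= 1  ⇒  (1, 3, 5)
     R1 -= 3·R0  ⇒  (0, 3, 2)
     R2 -= 3·R0  ⇒  (0, 6, 0)
[2] R1 /= 3  ⇒  (0, 1, 3)
     R0 -= 3·R1  ⇒  (1, 0, 3)
     R2 -= 6·R1  ⇒  (0, 0, 3)
[3] R2 /= 3  ⇒  (0, 0, 1)
     R0 -= 3·R2  ⇒  (1, 0, 0)
     R1 -= 3·R2  ⇒  (0, 1, 0)

pivot columns: 0, 1, 2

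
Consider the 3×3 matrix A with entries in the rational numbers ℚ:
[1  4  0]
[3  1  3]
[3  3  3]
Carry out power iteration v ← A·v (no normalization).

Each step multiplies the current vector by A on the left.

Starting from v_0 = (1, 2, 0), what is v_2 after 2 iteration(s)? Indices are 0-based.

v_0 = (1, 2, 0).
v_1 = A·v_0 = (9, 5, 9).
v_2 = A·v_1 = (29, 59, 69).

v_2 = (29, 59, 69)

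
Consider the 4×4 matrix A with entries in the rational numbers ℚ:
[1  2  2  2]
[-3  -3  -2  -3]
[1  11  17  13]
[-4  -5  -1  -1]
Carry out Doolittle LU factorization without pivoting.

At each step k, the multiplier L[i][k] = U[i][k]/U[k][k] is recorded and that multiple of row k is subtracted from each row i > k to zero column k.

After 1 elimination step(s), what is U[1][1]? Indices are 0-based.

k=0: U[0][0]=1
  eliminate (1,0): mult=-3, new row 1: (0, 3, 4, 3); set L[1][0]=-3
  eliminate (2,0): mult=1, new row 2: (0, 9, 15, 11); set L[2][0]=1
  eliminate (3,0): mult=-4, new row 3: (0, 3, 7, 7); set L[3][0]=-4

U[1][1] = 3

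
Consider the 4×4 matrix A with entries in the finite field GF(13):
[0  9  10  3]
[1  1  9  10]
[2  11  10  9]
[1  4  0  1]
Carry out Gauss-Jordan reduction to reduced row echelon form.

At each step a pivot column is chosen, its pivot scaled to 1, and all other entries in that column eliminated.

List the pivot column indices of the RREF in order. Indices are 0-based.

[1] R0 <-> R1
[1] R0 /= 1  ⇒  (1, 1, 9, 10)
     R2 -= 2·R0  ⇒  (0, 9, 5, 2)
     R3 -= 1·R0  ⇒  (0, 3, 4, 4)
[2] R1 /= 9  ⇒  (0, 1, 4, 9)
     R0 -= 1·R1  ⇒  (1, 0, 5, 1)
     R2 -= 9·R1  ⇒  (0, 0, 8, 12)
     R3 -= 3·R1  ⇒  (0, 0, 5, 3)
[3] R2 /= 8  ⇒  (0, 0, 1, 8)
     R0 -= 5·R2  ⇒  (1, 0, 0, 0)
     R1 -= 4·R2  ⇒  (0, 1, 0, 3)
     R3 -= 5·R2  ⇒  (0, 0, 0, 2)
[4] R3 /= 2  ⇒  (0, 0, 0, 1)
     R1 -= 3·R3  ⇒  (0, 1, 0, 0)
     R2 -= 8·R3  ⇒  (0, 0, 1, 0)

pivot columns: 0, 1, 2, 3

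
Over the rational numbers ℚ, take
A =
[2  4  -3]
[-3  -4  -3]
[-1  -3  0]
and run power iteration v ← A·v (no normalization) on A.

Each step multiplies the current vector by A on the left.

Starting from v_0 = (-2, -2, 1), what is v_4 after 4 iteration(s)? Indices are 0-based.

v_4 = (351, -767, -470)

v_0 = (-2, -2, 1).
v_1 = A·v_0 = (-15, 11, 8).
v_2 = A·v_1 = (-10, -23, -18).
v_3 = A·v_2 = (-58, 176, 79).
v_4 = A·v_3 = (351, -767, -470).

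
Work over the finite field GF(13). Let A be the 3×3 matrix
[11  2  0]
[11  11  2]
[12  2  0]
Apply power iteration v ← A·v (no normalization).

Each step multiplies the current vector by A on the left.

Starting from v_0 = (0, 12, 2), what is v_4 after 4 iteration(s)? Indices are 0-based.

v_0 = (0, 12, 2).
v_1 = A·v_0 = (11, 6, 11).
v_2 = A·v_1 = (3, 1, 1).
v_3 = A·v_2 = (9, 7, 12).
v_4 = A·v_3 = (9, 5, 5).

v_4 = (9, 5, 5)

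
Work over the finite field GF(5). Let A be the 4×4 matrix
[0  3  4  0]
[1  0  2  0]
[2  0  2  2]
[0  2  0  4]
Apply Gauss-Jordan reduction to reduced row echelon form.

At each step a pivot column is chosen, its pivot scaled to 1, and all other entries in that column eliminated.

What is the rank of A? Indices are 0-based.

rank = 4

pivot(0,0): swap R0↔R1
pivot(0,0)=1: scale R0 → (1, 0, 2, 0)
  clear (2,0): R2 −= (2)R0 → (0, 0, 3, 2)
pivot(1,1)=3: scale R1 → (0, 1, 3, 0)
  clear (3,1): R3 −= (2)R1 → (0, 0, 4, 4)
pivot(2,2)=3: scale R2 → (0, 0, 1, 4)
  clear (0,2): R0 −= (2)R2 → (1, 0, 0, 2)
  clear (1,2): R1 −= (3)R2 → (0, 1, 0, 3)
  clear (3,2): R3 −= (4)R2 → (0, 0, 0, 3)
pivot(3,3)=3: scale R3 → (0, 0, 0, 1)
  clear (0,3): R0 −= (2)R3 → (1, 0, 0, 0)
  clear (1,3): R1 −= (3)R3 → (0, 1, 0, 0)
  clear (2,3): R2 −= (4)R3 → (0, 0, 1, 0)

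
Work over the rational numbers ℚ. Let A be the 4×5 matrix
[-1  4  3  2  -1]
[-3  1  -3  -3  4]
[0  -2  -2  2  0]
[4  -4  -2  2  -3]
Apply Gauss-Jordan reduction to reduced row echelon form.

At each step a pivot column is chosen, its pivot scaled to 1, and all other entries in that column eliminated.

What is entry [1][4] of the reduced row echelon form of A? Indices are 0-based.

M[1][4] = -7/62

[1] R0 /= -1  ⇒  (1, -4, -3, -2, 1)
     R1 -= -3·R0  ⇒  (0, -11, -12, -9, 7)
     R3 -= 4·R0  ⇒  (0, 12, 10, 10, -7)
[2] R1 /= -11  ⇒  (0, 1, 12/11, 9/11, -7/11)
     R0 -= -4·R1  ⇒  (1, 0, 15/11, 14/11, -17/11)
     R2 -= -2·R1  ⇒  (0, 0, 2/11, 40/11, -14/11)
     R3 -= 12·R1  ⇒  (0, 0, -34/11, 2/11, 7/11)
[3] R2 /= 2/11  ⇒  (0, 0, 1, 20, -7)
     R0 -= 15/11·R2  ⇒  (1, 0, 0, -26, 8)
     R1 -= 12/11·R2  ⇒  (0, 1, 0, -21, 7)
     R3 -= -34/11·R2  ⇒  (0, 0, 0, 62, -21)
[4] R3 /= 62  ⇒  (0, 0, 0, 1, -21/62)
     R0 -= -26·R3  ⇒  (1, 0, 0, 0, -25/31)
     R1 -= -21·R3  ⇒  (0, 1, 0, 0, -7/62)
     R2 -= 20·R3  ⇒  (0, 0, 1, 0, -7/31)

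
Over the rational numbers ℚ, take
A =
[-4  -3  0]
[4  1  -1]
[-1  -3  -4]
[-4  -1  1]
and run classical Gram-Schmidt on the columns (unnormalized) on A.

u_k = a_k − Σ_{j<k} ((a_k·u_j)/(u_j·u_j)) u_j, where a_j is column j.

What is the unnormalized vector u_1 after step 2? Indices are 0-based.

Step 1: u_0 = a_0 = (-4, 4, -1, -4).
Step 2: u_1 = a_1 − (23/49)·u_0 = (-55/49, -43/49, -124/49, 43/49).

u_1 = (-55/49, -43/49, -124/49, 43/49)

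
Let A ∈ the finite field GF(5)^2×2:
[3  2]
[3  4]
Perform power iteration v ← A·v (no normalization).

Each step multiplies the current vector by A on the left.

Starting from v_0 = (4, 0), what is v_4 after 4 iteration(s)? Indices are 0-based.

v_4 = (1, 3)

v_0 = (4, 0).
v_1 = A·v_0 = (2, 2).
v_2 = A·v_1 = (0, 4).
v_3 = A·v_2 = (3, 1).
v_4 = A·v_3 = (1, 3).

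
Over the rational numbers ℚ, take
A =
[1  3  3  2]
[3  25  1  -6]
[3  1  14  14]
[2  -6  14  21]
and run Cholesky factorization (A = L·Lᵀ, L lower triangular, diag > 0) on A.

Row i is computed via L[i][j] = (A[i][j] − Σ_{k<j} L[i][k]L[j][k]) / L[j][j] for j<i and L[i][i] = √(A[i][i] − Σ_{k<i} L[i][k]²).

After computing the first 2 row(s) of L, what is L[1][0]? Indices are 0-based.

L[1][0] = 3

Step 1: L[0][0] = √(1) = 1.
  L[1][0] = (3) / L[0][0] = 3.
Step 2: L[1][1] = √(16) = 4.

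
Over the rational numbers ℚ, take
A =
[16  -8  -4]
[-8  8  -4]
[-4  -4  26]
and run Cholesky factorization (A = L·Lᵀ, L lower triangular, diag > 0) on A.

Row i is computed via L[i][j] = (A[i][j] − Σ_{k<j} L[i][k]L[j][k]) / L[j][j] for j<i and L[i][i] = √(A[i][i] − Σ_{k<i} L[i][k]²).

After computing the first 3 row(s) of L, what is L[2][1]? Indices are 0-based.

L[2][1] = -3

Step 1: L[0][0] = √(16) = 4.
  L[1][0] = (-8) / L[0][0] = -2.
Step 2: L[1][1] = √(4) = 2.
  L[2][0] = (-4) / L[0][0] = -1.
  L[2][1] = (-6) / L[1][1] = -3.
Step 3: L[2][2] = √(16) = 4.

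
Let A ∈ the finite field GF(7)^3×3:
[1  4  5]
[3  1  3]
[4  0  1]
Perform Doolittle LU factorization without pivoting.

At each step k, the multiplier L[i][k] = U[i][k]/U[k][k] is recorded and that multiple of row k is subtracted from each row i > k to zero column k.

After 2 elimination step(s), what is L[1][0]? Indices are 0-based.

Step 1: pivot at (0,0) is 1.
  row1 ← row1 − (3)·row0  ⇒  L[1][0]=3, U row1=(0, 3, 2)
  row2 ← row2 − (4)·row0  ⇒  L[2][0]=4, U row2=(0, 5, 2)
Step 2: pivot at (1,1) is 3.
  row2 ← row2 − (4)·row1  ⇒  L[2][1]=4, U row2=(0, 0, 1)

L[1][0] = 3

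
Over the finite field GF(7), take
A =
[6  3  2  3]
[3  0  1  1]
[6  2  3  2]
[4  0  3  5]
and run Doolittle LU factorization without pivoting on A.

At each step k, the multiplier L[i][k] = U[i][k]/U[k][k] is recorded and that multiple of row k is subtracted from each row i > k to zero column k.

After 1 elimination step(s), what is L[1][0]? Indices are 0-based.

k=0: U[0][0]=6
  eliminate (1,0): mult=4, new row 1: (0, 2, 0, 3); set L[1][0]=4
  eliminate (2,0): mult=1, new row 2: (0, 6, 1, 6); set L[2][0]=1
  eliminate (3,0): mult=3, new row 3: (0, 5, 4, 3); set L[3][0]=3

L[1][0] = 4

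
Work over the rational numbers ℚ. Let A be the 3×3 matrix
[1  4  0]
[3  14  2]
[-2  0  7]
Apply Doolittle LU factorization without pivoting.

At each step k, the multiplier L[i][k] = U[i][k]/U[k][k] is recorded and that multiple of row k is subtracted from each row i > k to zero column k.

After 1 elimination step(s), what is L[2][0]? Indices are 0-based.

L[2][0] = -2

k=0: U[0][0]=1
  eliminate (1,0): mult=3, new row 1: (0, 2, 2); set L[1][0]=3
  eliminate (2,0): mult=-2, new row 2: (0, 8, 7); set L[2][0]=-2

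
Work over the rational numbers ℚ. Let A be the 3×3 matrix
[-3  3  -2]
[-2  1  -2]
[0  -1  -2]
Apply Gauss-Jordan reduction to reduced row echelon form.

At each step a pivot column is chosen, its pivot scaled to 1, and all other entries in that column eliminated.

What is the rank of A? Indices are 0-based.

rank = 3

pivot(0,0)=-3: scale R0 → (1, -1, 2/3)
  clear (1,0): R1 −= (-2)R0 → (0, -1, -2/3)
pivot(1,1)=-1: scale R1 → (0, 1, 2/3)
  clear (0,1): R0 −= (-1)R1 → (1, 0, 4/3)
  clear (2,1): R2 −= (-1)R1 → (0, 0, -4/3)
pivot(2,2)=-4/3: scale R2 → (0, 0, 1)
  clear (0,2): R0 −= (4/3)R2 → (1, 0, 0)
  clear (1,2): R1 −= (2/3)R2 → (0, 1, 0)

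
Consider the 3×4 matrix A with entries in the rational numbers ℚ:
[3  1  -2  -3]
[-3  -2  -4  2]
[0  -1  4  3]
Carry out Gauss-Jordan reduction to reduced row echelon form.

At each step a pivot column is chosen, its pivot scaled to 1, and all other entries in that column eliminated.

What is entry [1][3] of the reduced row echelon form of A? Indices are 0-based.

step 1: normalize row 0 (÷3) = (1, 1/3, -2/3, -1)
  row 1: subtract -3×row0 = (0, -1, -6, -1)
step 2: normalize row 1 (÷-1) = (0, 1, 6, 1)
  row 0: subtract 1/3×row1 = (1, 0, -8/3, -4/3)
  row 2: subtract -1×row1 = (0, 0, 10, 4)
step 3: normalize row 2 (÷10) = (0, 0, 1, 2/5)
  row 0: subtract -8/3×row2 = (1, 0, 0, -4/15)
  row 1: subtract 6×row2 = (0, 1, 0, -7/5)

M[1][3] = -7/5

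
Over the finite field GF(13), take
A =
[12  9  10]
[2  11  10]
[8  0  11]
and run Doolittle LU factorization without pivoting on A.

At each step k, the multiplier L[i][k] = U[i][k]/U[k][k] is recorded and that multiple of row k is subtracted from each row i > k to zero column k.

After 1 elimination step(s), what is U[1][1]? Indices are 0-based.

Step 1: pivot at (0,0) is 12.
  row1 ← row1 − (11)·row0  ⇒  L[1][0]=11, U row1=(0, 3, 4)
  row2 ← row2 − (5)·row0  ⇒  L[2][0]=5, U row2=(0, 7, 0)

U[1][1] = 3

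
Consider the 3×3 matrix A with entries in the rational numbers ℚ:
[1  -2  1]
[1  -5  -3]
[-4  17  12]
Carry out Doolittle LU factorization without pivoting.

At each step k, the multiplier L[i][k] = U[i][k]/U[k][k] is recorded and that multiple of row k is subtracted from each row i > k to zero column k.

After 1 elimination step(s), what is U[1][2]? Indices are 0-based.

U[1][2] = -4

k=0: U[0][0]=1
  eliminate (1,0): mult=1, new row 1: (0, -3, -4); set L[1][0]=1
  eliminate (2,0): mult=-4, new row 2: (0, 9, 16); set L[2][0]=-4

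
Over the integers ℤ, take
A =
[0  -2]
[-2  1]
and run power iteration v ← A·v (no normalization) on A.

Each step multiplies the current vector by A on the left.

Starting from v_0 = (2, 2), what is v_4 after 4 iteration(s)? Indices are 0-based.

v_4 = (4, 22)

v_0 = (2, 2).
v_1 = A·v_0 = (-4, -2).
v_2 = A·v_1 = (4, 6).
v_3 = A·v_2 = (-12, -2).
v_4 = A·v_3 = (4, 22).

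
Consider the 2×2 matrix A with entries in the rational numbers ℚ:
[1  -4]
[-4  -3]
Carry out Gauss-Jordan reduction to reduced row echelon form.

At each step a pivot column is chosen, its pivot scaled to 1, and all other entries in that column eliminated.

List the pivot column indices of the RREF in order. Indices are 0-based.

pivot columns: 0, 1

pivot(0,0)=1: scale R0 → (1, -4)
  clear (1,0): R1 −= (-4)R0 → (0, -19)
pivot(1,1)=-19: scale R1 → (0, 1)
  clear (0,1): R0 −= (-4)R1 → (1, 0)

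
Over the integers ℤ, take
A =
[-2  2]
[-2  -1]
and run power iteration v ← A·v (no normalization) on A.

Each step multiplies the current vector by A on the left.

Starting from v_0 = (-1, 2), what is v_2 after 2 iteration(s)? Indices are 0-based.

v_0 = (-1, 2).
v_1 = A·v_0 = (6, 0).
v_2 = A·v_1 = (-12, -12).

v_2 = (-12, -12)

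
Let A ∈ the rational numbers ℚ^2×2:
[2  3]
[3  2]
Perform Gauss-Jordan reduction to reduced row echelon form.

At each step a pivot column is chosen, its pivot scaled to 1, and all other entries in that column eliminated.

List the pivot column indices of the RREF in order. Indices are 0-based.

pivot columns: 0, 1

pivot(0,0)=2: scale R0 → (1, 3/2)
  clear (1,0): R1 −= (3)R0 → (0, -5/2)
pivot(1,1)=-5/2: scale R1 → (0, 1)
  clear (0,1): R0 −= (3/2)R1 → (1, 0)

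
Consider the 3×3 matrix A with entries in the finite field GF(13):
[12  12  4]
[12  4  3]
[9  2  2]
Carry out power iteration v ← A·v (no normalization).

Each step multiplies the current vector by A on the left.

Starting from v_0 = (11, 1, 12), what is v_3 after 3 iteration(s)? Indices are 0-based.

v_0 = (11, 1, 12).
v_1 = A·v_0 = (10, 3, 8).
v_2 = A·v_1 = (6, 0, 8).
v_3 = A·v_2 = (0, 5, 5).

v_3 = (0, 5, 5)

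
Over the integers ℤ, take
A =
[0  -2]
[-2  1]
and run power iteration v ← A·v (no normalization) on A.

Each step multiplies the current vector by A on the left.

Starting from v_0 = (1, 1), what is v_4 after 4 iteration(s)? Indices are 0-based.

v_0 = (1, 1).
v_1 = A·v_0 = (-2, -1).
v_2 = A·v_1 = (2, 3).
v_3 = A·v_2 = (-6, -1).
v_4 = A·v_3 = (2, 11).

v_4 = (2, 11)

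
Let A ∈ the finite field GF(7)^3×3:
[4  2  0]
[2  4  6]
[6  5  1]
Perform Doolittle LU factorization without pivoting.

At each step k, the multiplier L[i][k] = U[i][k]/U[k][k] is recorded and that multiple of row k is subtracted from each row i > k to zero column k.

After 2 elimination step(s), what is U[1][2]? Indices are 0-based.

[col 0] pivot 4
  R1 -= 4*R0 → (0, 3, 6)  (L[1][0] := 4)
  R2 -= 5*R0 → (0, 2, 1)  (L[2][0] := 5)
[col 1] pivot 3
  R2 -= 3*R1 → (0, 0, 4)  (L[2][1] := 3)

U[1][2] = 6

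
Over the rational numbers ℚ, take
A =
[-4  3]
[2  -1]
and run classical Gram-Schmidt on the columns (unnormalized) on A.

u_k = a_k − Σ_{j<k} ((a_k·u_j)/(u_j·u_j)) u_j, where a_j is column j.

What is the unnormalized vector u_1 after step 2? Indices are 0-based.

Step 1: u_0 = a_0 = (-4, 2).
Step 2: u_1 = a_1 − (-7/10)·u_0 = (1/5, 2/5).

u_1 = (1/5, 2/5)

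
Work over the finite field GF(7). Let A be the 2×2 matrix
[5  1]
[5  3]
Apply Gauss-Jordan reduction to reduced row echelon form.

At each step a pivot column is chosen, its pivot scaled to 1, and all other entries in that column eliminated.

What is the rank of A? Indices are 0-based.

[1] R0 /= 5  ⇒  (1, 3)
     R1 -= 5·R0  ⇒  (0, 2)
[2] R1 /= 2  ⇒  (0, 1)
     R0 -= 3·R1  ⇒  (1, 0)

rank = 2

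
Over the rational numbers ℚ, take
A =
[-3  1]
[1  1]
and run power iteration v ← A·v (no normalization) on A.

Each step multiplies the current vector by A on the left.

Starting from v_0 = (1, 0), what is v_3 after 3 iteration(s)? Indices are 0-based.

v_3 = (-32, 8)

v_0 = (1, 0).
v_1 = A·v_0 = (-3, 1).
v_2 = A·v_1 = (10, -2).
v_3 = A·v_2 = (-32, 8).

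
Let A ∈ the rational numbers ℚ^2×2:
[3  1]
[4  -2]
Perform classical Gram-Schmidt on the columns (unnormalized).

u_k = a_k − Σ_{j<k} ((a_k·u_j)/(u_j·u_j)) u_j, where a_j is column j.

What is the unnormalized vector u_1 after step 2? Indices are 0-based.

Step 1: u_0 = a_0 = (3, 4).
Step 2: u_1 = a_1 − (-1/5)·u_0 = (8/5, -6/5).

u_1 = (8/5, -6/5)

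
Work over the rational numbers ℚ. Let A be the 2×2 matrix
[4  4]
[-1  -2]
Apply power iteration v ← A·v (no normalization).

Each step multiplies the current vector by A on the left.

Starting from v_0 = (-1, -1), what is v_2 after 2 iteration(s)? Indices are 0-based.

v_0 = (-1, -1).
v_1 = A·v_0 = (-8, 3).
v_2 = A·v_1 = (-20, 2).

v_2 = (-20, 2)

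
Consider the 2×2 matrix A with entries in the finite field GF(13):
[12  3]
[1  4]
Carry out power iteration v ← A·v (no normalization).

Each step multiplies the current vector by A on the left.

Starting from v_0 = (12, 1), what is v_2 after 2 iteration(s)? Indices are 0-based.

v_0 = (12, 1).
v_1 = A·v_0 = (4, 3).
v_2 = A·v_1 = (5, 3).

v_2 = (5, 3)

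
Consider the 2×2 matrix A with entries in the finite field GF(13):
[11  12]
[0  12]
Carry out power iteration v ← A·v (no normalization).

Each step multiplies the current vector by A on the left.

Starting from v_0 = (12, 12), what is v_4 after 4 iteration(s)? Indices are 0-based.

v_0 = (12, 12).
v_1 = A·v_0 = (3, 1).
v_2 = A·v_1 = (6, 12).
v_3 = A·v_2 = (2, 1).
v_4 = A·v_3 = (8, 12).

v_4 = (8, 12)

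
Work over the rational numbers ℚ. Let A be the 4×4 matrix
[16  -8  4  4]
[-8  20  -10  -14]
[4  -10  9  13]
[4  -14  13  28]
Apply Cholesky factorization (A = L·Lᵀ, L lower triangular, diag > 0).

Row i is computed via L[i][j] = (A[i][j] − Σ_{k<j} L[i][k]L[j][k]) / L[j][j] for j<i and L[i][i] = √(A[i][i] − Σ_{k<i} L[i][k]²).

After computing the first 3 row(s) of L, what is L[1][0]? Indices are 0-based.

Step 1: L[0][0] = √(16) = 4.
  L[1][0] = (-8) / L[0][0] = -2.
Step 2: L[1][1] = √(16) = 4.
  L[2][0] = (4) / L[0][0] = 1.
  L[2][1] = (-8) / L[1][1] = -2.
Step 3: L[2][2] = √(4) = 2.

L[1][0] = -2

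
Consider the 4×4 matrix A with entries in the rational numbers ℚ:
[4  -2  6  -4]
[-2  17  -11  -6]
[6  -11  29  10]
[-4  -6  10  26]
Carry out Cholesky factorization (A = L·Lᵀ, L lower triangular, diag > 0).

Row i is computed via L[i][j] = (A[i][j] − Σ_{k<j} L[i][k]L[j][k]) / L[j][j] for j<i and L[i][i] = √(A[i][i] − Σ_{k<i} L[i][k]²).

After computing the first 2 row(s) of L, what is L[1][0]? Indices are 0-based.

L[1][0] = -1

Step 1: L[0][0] = √(4) = 2.
  L[1][0] = (-2) / L[0][0] = -1.
Step 2: L[1][1] = √(16) = 4.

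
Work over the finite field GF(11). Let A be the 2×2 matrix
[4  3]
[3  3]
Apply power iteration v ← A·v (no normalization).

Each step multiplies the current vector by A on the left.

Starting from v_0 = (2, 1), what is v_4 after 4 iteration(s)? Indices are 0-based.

v_4 = (10, 8)

v_0 = (2, 1).
v_1 = A·v_0 = (0, 9).
v_2 = A·v_1 = (5, 5).
v_3 = A·v_2 = (2, 8).
v_4 = A·v_3 = (10, 8).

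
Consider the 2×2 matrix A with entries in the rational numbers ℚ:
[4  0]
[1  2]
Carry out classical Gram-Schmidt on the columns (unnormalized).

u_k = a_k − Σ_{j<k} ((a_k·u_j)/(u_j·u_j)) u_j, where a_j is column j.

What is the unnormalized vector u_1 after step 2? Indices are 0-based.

u_1 = (-8/17, 32/17)

Step 1: u_0 = a_0 = (4, 1).
Step 2: u_1 = a_1 − (2/17)·u_0 = (-8/17, 32/17).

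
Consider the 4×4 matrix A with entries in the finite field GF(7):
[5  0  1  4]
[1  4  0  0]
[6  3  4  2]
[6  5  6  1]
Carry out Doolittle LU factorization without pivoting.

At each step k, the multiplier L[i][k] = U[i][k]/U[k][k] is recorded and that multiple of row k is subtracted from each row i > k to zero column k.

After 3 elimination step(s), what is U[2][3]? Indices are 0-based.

U[2][3] = 2

[col 0] pivot 5
  R1 -= 3*R0 → (0, 4, 4, 2)  (L[1][0] := 3)
  R2 -= 4*R0 → (0, 3, 0, 0)  (L[2][0] := 4)
  R3 -= 4*R0 → (0, 5, 2, 6)  (L[3][0] := 4)
[col 1] pivot 4
  R2 -= 6*R1 → (0, 0, 4, 2)  (L[2][1] := 6)
  R3 -= 3*R1 → (0, 0, 4, 0)  (L[3][1] := 3)
[col 2] pivot 4
  R3 -= 1*R2 → (0, 0, 0, 5)  (L[3][2] := 1)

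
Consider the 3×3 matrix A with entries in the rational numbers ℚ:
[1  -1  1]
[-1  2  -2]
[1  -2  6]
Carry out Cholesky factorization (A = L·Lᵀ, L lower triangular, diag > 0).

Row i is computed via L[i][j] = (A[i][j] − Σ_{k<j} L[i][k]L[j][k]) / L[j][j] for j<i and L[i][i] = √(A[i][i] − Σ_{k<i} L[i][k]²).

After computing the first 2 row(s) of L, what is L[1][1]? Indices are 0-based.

Step 1: L[0][0] = √(1) = 1.
  L[1][0] = (-1) / L[0][0] = -1.
Step 2: L[1][1] = √(1) = 1.

L[1][1] = 1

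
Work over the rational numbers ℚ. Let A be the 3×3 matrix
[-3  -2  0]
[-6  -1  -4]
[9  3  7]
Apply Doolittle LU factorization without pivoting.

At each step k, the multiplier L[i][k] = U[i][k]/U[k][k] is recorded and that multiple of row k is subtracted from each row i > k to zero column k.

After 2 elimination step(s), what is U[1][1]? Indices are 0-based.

U[1][1] = 3

Step 1: pivot at (0,0) is -3.
  row1 ← row1 − (2)·row0  ⇒  L[1][0]=2, U row1=(0, 3, -4)
  row2 ← row2 − (-3)·row0  ⇒  L[2][0]=-3, U row2=(0, -3, 7)
Step 2: pivot at (1,1) is 3.
  row2 ← row2 − (-1)·row1  ⇒  L[2][1]=-1, U row2=(0, 0, 3)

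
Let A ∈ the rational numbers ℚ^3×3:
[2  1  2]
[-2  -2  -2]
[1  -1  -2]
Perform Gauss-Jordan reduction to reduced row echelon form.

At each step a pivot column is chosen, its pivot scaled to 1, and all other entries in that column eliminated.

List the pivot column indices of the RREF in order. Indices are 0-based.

pivot(0,0)=2: scale R0 → (1, 1/2, 1)
  clear (1,0): R1 −= (-2)R0 → (0, -1, 0)
  clear (2,0): R2 −= (1)R0 → (0, -3/2, -3)
pivot(1,1)=-1: scale R1 → (0, 1, 0)
  clear (0,1): R0 −= (1/2)R1 → (1, 0, 1)
  clear (2,1): R2 −= (-3/2)R1 → (0, 0, -3)
pivot(2,2)=-3: scale R2 → (0, 0, 1)
  clear (0,2): R0 −= (1)R2 → (1, 0, 0)

pivot columns: 0, 1, 2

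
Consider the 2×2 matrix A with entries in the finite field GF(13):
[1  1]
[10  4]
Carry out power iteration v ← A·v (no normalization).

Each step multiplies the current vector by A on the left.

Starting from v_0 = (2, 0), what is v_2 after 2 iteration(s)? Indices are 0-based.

v_2 = (9, 9)

v_0 = (2, 0).
v_1 = A·v_0 = (2, 7).
v_2 = A·v_1 = (9, 9).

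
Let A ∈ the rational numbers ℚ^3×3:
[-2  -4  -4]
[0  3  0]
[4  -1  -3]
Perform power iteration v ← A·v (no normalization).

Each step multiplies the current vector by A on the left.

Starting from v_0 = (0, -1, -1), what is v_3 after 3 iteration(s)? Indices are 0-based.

v_3 = (-16, -27, -140)

v_0 = (0, -1, -1).
v_1 = A·v_0 = (8, -3, 4).
v_2 = A·v_1 = (-20, -9, 23).
v_3 = A·v_2 = (-16, -27, -140).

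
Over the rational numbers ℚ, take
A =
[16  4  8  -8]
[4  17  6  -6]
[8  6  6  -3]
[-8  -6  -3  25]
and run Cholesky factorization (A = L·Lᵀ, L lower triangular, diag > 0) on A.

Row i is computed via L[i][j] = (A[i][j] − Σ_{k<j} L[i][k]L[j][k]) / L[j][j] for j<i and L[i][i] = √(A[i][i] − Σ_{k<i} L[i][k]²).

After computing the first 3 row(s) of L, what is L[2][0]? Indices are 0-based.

L[2][0] = 2

Step 1: L[0][0] = √(16) = 4.
  L[1][0] = (4) / L[0][0] = 1.
Step 2: L[1][1] = √(16) = 4.
  L[2][0] = (8) / L[0][0] = 2.
  L[2][1] = (4) / L[1][1] = 1.
Step 3: L[2][2] = √(1) = 1.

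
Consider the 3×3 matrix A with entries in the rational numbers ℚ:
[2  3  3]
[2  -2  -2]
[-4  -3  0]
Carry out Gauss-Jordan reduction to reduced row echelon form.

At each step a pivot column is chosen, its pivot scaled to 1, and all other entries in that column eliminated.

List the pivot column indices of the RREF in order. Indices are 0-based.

pivot columns: 0, 1, 2

[1] R0 /= 2  ⇒  (1, 3/2, 3/2)
     R1 -= 2·R0  ⇒  (0, -5, -5)
     R2 -= -4·R0  ⇒  (0, 3, 6)
[2] R1 /= -5  ⇒  (0, 1, 1)
     R0 -= 3/2·R1  ⇒  (1, 0, 0)
     R2 -= 3·R1  ⇒  (0, 0, 3)
[3] R2 /= 3  ⇒  (0, 0, 1)
     R1 -= 1·R2  ⇒  (0, 1, 0)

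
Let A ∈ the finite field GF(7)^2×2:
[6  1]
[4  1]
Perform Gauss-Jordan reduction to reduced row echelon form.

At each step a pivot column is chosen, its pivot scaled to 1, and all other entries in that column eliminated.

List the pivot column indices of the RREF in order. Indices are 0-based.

pivot columns: 0, 1

pivot(0,0)=6: scale R0 → (1, 6)
  clear (1,0): R1 −= (4)R0 → (0, 5)
pivot(1,1)=5: scale R1 → (0, 1)
  clear (0,1): R0 −= (6)R1 → (1, 0)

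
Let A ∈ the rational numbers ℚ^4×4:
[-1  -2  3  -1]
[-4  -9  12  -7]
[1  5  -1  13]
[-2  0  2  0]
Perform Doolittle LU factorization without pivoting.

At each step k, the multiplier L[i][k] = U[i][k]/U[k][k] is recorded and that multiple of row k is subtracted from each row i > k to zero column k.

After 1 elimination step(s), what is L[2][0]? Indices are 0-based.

L[2][0] = -1

Step 1: pivot at (0,0) is -1.
  row1 ← row1 − (4)·row0  ⇒  L[1][0]=4, U row1=(0, -1, 0, -3)
  row2 ← row2 − (-1)·row0  ⇒  L[2][0]=-1, U row2=(0, 3, 2, 12)
  row3 ← row3 − (2)·row0  ⇒  L[3][0]=2, U row3=(0, 4, -4, 2)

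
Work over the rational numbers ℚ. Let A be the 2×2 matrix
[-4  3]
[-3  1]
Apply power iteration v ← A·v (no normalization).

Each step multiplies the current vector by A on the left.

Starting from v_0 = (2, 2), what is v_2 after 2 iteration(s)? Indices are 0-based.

v_2 = (-4, 2)

v_0 = (2, 2).
v_1 = A·v_0 = (-2, -4).
v_2 = A·v_1 = (-4, 2).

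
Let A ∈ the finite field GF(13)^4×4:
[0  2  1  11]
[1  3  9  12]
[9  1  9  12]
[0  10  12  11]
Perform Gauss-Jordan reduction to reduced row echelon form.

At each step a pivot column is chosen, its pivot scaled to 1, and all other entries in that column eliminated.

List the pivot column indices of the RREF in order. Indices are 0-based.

step 1: exchange rows 0,1
step 1: normalize row 0 (÷1) = (1, 3, 9, 12)
  row 2: subtract 9×row0 = (0, 0, 6, 8)
step 2: normalize row 1 (÷2) = (0, 1, 7, 12)
  row 0: subtract 3×row1 = (1, 0, 1, 2)
  row 3: subtract 10×row1 = (0, 0, 7, 8)
step 3: normalize row 2 (÷6) = (0, 0, 1, 10)
  row 0: subtract 1×row2 = (1, 0, 0, 5)
  row 1: subtract 7×row2 = (0, 1, 0, 7)
  row 3: subtract 7×row2 = (0, 0, 0, 3)
step 4: normalize row 3 (÷3) = (0, 0, 0, 1)
  row 0: subtract 5×row3 = (1, 0, 0, 0)
  row 1: subtract 7×row3 = (0, 1, 0, 0)
  row 2: subtract 10×row3 = (0, 0, 1, 0)

pivot columns: 0, 1, 2, 3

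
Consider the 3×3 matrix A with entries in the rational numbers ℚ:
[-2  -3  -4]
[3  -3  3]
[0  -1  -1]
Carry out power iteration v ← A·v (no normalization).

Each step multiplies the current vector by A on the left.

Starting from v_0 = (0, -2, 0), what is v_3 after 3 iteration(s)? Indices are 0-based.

v_3 = (90, -156, 2)

v_0 = (0, -2, 0).
v_1 = A·v_0 = (6, 6, 2).
v_2 = A·v_1 = (-38, 6, -8).
v_3 = A·v_2 = (90, -156, 2).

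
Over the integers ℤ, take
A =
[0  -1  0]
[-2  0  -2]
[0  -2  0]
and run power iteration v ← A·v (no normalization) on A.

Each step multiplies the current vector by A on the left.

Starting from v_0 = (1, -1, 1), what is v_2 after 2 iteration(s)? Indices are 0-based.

v_0 = (1, -1, 1).
v_1 = A·v_0 = (1, -4, 2).
v_2 = A·v_1 = (4, -6, 8).

v_2 = (4, -6, 8)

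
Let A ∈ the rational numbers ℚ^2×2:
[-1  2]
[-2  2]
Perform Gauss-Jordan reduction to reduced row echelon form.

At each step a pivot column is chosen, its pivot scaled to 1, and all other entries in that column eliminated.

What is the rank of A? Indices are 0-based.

rank = 2

pivot(0,0)=-1: scale R0 → (1, -2)
  clear (1,0): R1 −= (-2)R0 → (0, -2)
pivot(1,1)=-2: scale R1 → (0, 1)
  clear (0,1): R0 −= (-2)R1 → (1, 0)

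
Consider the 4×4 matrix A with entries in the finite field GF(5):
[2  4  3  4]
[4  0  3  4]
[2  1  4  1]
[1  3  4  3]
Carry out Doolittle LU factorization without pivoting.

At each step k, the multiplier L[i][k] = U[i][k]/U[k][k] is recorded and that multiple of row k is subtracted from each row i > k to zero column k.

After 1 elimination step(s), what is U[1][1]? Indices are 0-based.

U[1][1] = 2

k=0: U[0][0]=2
  eliminate (1,0): mult=2, new row 1: (0, 2, 2, 1); set L[1][0]=2
  eliminate (2,0): mult=1, new row 2: (0, 2, 1, 2); set L[2][0]=1
  eliminate (3,0): mult=3, new row 3: (0, 1, 0, 1); set L[3][0]=3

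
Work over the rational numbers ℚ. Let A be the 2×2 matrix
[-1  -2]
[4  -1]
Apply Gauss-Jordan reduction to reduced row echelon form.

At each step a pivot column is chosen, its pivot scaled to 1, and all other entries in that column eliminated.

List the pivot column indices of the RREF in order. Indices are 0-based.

pivot(0,0)=-1: scale R0 → (1, 2)
  clear (1,0): R1 −= (4)R0 → (0, -9)
pivot(1,1)=-9: scale R1 → (0, 1)
  clear (0,1): R0 −= (2)R1 → (1, 0)

pivot columns: 0, 1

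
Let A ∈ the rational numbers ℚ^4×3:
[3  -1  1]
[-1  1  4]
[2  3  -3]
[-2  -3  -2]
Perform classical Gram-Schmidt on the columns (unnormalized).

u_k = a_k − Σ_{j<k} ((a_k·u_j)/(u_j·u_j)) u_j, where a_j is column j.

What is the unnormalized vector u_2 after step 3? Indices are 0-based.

u_2 = (125/74, 275/74, -105/37, -80/37)

Step 1: u_0 = a_0 = (3, -1, 2, -2).
Step 2: u_1 = a_1 − (4/9)·u_0 = (-7/3, 13/9, 19/9, -19/9).
Step 3: u_2 = a_2 − (-1/6)·u_0 − (3/37)·u_1 = (125/74, 275/74, -105/37, -80/37).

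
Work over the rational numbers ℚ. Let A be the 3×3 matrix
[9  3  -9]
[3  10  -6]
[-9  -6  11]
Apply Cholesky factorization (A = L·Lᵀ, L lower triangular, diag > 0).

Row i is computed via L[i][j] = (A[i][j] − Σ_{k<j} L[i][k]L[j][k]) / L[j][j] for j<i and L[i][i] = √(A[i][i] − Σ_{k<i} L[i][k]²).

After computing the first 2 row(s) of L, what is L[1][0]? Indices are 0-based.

Step 1: L[0][0] = √(9) = 3.
  L[1][0] = (3) / L[0][0] = 1.
Step 2: L[1][1] = √(9) = 3.

L[1][0] = 1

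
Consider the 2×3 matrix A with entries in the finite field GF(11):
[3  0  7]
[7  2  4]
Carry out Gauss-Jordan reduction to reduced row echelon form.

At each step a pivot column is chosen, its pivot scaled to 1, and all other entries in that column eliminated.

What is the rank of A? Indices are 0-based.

pivot(0,0)=3: scale R0 → (1, 0, 6)
  clear (1,0): R1 −= (7)R0 → (0, 2, 6)
pivot(1,1)=2: scale R1 → (0, 1, 3)

rank = 2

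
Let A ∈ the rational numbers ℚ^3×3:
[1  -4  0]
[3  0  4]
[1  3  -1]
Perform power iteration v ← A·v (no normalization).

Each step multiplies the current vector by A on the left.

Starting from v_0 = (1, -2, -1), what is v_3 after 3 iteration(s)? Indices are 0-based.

v_3 = (-31, 79, 36)

v_0 = (1, -2, -1).
v_1 = A·v_0 = (9, -1, -4).
v_2 = A·v_1 = (13, 11, 10).
v_3 = A·v_2 = (-31, 79, 36).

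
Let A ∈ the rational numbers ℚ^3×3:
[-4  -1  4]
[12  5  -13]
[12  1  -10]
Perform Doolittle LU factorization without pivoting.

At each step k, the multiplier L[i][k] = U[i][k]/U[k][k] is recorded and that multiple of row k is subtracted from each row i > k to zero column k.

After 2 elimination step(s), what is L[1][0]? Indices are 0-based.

L[1][0] = -3

Step 1: pivot at (0,0) is -4.
  row1 ← row1 − (-3)·row0  ⇒  L[1][0]=-3, U row1=(0, 2, -1)
  row2 ← row2 − (-3)·row0  ⇒  L[2][0]=-3, U row2=(0, -2, 2)
Step 2: pivot at (1,1) is 2.
  row2 ← row2 − (-1)·row1  ⇒  L[2][1]=-1, U row2=(0, 0, 1)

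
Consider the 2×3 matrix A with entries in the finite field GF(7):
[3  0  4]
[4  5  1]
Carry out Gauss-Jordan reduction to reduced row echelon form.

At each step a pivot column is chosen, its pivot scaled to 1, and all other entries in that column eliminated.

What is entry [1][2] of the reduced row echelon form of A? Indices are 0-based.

M[1][2] = 1

[1] R0 /= 3  ⇒  (1, 0, 6)
     R1 -= 4·R0  ⇒  (0, 5, 5)
[2] R1 /= 5  ⇒  (0, 1, 1)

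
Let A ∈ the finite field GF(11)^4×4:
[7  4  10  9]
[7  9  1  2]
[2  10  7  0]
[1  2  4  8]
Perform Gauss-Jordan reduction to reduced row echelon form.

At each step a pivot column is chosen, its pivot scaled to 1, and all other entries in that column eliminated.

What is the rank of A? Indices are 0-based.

[1] R0 /= 7  ⇒  (1, 10, 3, 6)
     R1 -= 7·R0  ⇒  (0, 5, 2, 4)
     R2 -= 2·R0  ⇒  (0, 1, 1, 10)
     R3 -= 1·R0  ⇒  (0, 3, 1, 2)
[2] R1 /= 5  ⇒  (0, 1, 7, 3)
     R0 -= 10·R1  ⇒  (1, 0, 10, 9)
     R2 -= 1·R1  ⇒  (0, 0, 5, 7)
     R3 -= 3·R1  ⇒  (0, 0, 2, 4)
[3] R2 /= 5  ⇒  (0, 0, 1, 8)
     R0 -= 10·R2  ⇒  (1, 0, 0, 6)
     R1 -= 7·R2  ⇒  (0, 1, 0, 2)
     R3 -= 2·R2  ⇒  (0, 0, 0, 10)
[4] R3 /= 10  ⇒  (0, 0, 0, 1)
     R0 -= 6·R3  ⇒  (1, 0, 0, 0)
     R1 -= 2·R3  ⇒  (0, 1, 0, 0)
     R2 -= 8·R3  ⇒  (0, 0, 1, 0)

rank = 4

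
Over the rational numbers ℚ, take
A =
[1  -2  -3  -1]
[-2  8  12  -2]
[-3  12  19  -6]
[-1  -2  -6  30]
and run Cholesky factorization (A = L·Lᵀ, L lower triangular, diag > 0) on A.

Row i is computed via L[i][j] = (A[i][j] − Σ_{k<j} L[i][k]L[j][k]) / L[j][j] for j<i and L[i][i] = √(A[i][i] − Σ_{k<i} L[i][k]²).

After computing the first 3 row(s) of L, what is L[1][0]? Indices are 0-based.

L[1][0] = -2

Step 1: L[0][0] = √(1) = 1.
  L[1][0] = (-2) / L[0][0] = -2.
Step 2: L[1][1] = √(4) = 2.
  L[2][0] = (-3) / L[0][0] = -3.
  L[2][1] = (6) / L[1][1] = 3.
Step 3: L[2][2] = √(1) = 1.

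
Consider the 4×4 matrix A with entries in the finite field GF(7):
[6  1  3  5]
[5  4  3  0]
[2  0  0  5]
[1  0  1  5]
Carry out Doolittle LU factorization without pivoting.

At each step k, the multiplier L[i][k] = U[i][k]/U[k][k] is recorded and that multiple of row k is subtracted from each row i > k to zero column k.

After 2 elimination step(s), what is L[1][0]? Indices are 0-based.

L[1][0] = 2

[col 0] pivot 6
  R1 -= 2*R0 → (0, 2, 4, 4)  (L[1][0] := 2)
  R2 -= 5*R0 → (0, 2, 6, 1)  (L[2][0] := 5)
  R3 -= 6*R0 → (0, 1, 4, 3)  (L[3][0] := 6)
[col 1] pivot 2
  R2 -= 1*R1 → (0, 0, 2, 4)  (L[2][1] := 1)
  R3 -= 4*R1 → (0, 0, 2, 1)  (L[3][1] := 4)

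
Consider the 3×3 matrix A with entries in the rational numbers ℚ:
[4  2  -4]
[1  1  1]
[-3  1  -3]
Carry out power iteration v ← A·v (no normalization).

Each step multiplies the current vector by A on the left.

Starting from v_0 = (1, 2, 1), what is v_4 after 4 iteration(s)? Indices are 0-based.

v_0 = (1, 2, 1).
v_1 = A·v_0 = (4, 4, -4).
v_2 = A·v_1 = (40, 4, 4).
v_3 = A·v_2 = (152, 48, -128).
v_4 = A·v_3 = (1216, 72, -24).

v_4 = (1216, 72, -24)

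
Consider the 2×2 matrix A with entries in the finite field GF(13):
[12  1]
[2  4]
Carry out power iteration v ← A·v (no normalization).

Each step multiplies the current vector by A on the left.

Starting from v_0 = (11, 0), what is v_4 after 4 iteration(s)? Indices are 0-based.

v_0 = (11, 0).
v_1 = A·v_0 = (2, 9).
v_2 = A·v_1 = (7, 1).
v_3 = A·v_2 = (7, 5).
v_4 = A·v_3 = (11, 8).

v_4 = (11, 8)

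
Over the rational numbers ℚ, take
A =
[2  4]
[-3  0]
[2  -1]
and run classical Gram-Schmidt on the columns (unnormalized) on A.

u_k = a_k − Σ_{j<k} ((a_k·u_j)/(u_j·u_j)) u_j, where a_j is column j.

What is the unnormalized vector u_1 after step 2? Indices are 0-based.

Step 1: u_0 = a_0 = (2, -3, 2).
Step 2: u_1 = a_1 − (6/17)·u_0 = (56/17, 18/17, -29/17).

u_1 = (56/17, 18/17, -29/17)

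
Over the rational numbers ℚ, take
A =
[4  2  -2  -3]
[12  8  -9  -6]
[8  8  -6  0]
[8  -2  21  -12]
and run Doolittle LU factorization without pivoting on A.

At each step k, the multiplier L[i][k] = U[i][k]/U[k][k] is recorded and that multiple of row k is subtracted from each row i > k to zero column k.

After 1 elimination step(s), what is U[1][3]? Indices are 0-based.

U[1][3] = 3

[col 0] pivot 4
  R1 -= 3*R0 → (0, 2, -3, 3)  (L[1][0] := 3)
  R2 -= 2*R0 → (0, 4, -2, 6)  (L[2][0] := 2)
  R3 -= 2*R0 → (0, -6, 25, -6)  (L[3][0] := 2)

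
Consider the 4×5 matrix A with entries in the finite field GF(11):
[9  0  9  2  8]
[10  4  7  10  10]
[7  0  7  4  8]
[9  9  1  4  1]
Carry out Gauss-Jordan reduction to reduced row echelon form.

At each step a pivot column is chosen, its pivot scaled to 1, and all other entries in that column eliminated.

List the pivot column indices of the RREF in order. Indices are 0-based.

step 1: normalize row 0 (÷9) = (1, 0, 1, 10, 7)
  row 1: subtract 10×row0 = (0, 4, 8, 9, 6)
  row 2: subtract 7×row0 = (0, 0, 0, 0, 3)
  row 3: subtract 9×row0 = (0, 9, 3, 2, 4)
step 2: normalize row 1 (÷4) = (0, 1, 2, 5, 7)
  row 3: subtract 9×row1 = (0, 0, 7, 1, 7)
step 3: exchange rows 2,3
step 3: normalize row 2 (÷7) = (0, 0, 1, 8, 1)
  row 0: subtract 1×row2 = (1, 0, 0, 2, 6)
  row 1: subtract 2×row2 = (0, 1, 0, 0, 5)
skip col 3 (zero from row 3)
step 4: normalize row 3 (÷3) = (0, 0, 0, 0, 1)
  row 0: subtract 6×row3 = (1, 0, 0, 2, 0)
  row 1: subtract 5×row3 = (0, 1, 0, 0, 0)
  row 2: subtract 1×row3 = (0, 0, 1, 8, 0)

pivot columns: 0, 1, 2, 4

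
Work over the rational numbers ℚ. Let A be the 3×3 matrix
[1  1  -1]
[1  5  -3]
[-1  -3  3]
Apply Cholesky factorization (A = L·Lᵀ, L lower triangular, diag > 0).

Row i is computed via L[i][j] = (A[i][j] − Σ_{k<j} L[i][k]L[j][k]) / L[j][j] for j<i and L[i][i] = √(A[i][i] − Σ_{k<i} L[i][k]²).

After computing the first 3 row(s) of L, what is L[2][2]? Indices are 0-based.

L[2][2] = 1

Step 1: L[0][0] = √(1) = 1.
  L[1][0] = (1) / L[0][0] = 1.
Step 2: L[1][1] = √(4) = 2.
  L[2][0] = (-1) / L[0][0] = -1.
  L[2][1] = (-2) / L[1][1] = -1.
Step 3: L[2][2] = √(1) = 1.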